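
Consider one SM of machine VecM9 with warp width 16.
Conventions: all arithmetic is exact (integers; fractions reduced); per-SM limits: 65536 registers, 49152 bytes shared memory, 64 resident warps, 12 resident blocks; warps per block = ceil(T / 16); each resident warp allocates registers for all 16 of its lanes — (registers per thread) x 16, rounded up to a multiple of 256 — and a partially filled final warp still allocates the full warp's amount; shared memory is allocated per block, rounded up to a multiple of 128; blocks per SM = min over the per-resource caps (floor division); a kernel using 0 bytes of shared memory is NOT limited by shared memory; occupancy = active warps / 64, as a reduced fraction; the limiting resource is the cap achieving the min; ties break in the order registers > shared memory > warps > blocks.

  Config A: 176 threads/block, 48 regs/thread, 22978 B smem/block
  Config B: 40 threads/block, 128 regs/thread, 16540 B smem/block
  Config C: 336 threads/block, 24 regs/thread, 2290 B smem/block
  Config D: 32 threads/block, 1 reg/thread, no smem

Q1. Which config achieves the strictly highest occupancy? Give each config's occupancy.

occupancies: A 11/32, B 3/32, C 63/64, D 3/8

Answer: C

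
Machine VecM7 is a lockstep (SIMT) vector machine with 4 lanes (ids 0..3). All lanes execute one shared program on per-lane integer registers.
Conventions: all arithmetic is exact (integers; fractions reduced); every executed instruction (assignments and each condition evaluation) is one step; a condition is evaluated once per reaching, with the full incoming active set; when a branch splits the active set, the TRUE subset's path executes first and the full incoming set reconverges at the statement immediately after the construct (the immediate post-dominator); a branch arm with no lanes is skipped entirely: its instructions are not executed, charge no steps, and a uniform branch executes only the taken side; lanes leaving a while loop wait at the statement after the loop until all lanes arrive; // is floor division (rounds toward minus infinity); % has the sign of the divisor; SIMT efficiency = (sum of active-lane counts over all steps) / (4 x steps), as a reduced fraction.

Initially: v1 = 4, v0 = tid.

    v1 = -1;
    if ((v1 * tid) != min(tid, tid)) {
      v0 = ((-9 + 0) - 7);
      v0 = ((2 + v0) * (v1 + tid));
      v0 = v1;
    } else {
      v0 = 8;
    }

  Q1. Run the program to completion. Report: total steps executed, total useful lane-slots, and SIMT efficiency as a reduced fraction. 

Answer: 6 steps, 18 useful, 3/4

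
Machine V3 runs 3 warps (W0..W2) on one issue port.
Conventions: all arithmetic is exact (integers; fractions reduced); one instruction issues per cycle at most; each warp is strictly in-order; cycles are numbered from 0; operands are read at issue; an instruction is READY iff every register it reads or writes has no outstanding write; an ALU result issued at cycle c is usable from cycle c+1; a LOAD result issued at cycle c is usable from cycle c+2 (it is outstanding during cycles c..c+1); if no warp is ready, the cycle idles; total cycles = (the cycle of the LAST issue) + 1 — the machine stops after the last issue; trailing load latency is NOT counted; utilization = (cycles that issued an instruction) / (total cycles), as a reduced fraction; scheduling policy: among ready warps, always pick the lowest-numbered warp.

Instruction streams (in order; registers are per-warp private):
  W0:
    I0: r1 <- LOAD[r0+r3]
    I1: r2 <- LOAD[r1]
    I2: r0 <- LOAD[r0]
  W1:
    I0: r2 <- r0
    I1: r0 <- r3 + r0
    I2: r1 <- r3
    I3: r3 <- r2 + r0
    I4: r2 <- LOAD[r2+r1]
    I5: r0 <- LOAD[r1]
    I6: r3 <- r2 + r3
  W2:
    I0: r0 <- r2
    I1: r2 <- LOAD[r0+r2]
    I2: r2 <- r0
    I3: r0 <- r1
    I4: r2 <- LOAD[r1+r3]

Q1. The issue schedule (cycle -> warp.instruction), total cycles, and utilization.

cycle 0: W0.I0
cycle 1: W1.I0
cycle 2: W0.I1
cycle 3: W0.I2
cycle 4: W1.I1
cycle 5: W1.I2
cycle 6: W1.I3
cycle 7: W1.I4
cycle 8: W1.I5
cycle 9: W1.I6
cycle 10: W2.I0
cycle 11: W2.I1
cycle 12: idle
cycle 13: W2.I2
cycle 14: W2.I3
cycle 15: W2.I4

Answer: 16 cycles, utilization 15/16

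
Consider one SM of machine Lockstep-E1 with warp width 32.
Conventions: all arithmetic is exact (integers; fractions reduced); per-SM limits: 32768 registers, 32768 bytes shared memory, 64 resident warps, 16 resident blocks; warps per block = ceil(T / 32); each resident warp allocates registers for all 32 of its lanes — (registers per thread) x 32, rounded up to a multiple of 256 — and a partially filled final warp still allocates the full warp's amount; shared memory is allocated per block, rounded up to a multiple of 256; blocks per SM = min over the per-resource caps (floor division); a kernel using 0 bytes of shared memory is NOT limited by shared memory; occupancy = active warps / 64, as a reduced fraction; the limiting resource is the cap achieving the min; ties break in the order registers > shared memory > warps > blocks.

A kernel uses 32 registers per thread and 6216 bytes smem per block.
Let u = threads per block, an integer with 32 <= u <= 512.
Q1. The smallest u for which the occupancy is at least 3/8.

Answer: u = 129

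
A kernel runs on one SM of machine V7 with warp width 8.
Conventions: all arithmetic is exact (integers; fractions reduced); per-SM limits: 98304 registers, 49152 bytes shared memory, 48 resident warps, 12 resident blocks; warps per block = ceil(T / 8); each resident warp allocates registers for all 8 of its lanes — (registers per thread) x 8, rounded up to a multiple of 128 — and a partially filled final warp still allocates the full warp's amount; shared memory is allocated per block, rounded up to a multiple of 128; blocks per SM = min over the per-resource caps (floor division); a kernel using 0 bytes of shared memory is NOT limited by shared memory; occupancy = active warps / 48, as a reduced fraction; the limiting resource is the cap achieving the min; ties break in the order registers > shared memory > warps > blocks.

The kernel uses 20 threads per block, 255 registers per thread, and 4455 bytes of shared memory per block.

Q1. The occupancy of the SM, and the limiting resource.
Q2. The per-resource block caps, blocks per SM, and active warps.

Answer: occupancy 5/8, limited by shared memory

registers: 16 blocks
shared memory: 10 blocks
warps: 16 blocks
blocks: 12 blocks

Answer: 10 blocks, 30 active warps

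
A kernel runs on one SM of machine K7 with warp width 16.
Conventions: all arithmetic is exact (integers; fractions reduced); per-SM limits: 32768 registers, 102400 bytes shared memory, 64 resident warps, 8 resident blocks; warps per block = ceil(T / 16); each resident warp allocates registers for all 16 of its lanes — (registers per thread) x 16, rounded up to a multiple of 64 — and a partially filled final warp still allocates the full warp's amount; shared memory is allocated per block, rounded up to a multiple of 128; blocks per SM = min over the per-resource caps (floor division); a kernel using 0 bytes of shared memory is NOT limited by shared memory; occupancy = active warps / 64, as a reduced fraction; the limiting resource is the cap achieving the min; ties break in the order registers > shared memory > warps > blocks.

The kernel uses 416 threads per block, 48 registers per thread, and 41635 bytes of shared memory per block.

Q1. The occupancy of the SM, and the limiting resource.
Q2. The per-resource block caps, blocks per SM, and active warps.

Answer: occupancy 13/32, limited by registers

registers: 1 block
shared memory: 2 blocks
warps: 2 blocks
blocks: 8 blocks

Answer: 1 block, 26 active warps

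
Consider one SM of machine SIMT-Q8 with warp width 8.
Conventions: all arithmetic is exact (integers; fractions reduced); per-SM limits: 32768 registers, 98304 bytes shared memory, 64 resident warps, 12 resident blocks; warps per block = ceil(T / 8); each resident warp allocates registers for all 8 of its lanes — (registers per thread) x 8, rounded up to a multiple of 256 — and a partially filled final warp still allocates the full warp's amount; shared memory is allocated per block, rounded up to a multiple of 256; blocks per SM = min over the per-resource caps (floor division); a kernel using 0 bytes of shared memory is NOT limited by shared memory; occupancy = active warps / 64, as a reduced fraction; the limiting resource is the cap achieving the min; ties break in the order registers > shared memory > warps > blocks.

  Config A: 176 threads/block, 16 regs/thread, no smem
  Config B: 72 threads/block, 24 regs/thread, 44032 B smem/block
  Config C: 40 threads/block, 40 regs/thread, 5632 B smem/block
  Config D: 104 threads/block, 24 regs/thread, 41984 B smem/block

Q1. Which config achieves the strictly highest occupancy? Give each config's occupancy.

occupancies: A 11/16, B 9/32, C 15/16, D 13/32

Answer: C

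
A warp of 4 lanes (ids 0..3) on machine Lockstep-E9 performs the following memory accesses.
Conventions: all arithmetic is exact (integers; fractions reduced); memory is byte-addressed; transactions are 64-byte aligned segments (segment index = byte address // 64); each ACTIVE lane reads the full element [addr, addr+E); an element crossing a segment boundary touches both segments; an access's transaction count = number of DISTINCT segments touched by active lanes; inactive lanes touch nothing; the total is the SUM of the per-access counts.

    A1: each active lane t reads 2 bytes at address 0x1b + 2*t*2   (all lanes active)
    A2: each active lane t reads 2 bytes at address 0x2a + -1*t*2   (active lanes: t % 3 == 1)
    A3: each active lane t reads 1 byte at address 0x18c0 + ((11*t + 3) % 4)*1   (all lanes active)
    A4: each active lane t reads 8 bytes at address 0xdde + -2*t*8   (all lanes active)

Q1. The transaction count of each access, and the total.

A1: 1 transaction
A2: 1 transaction
A3: 1 transaction
A4: 2 transactions

Answer: 1,1,1,2; total 5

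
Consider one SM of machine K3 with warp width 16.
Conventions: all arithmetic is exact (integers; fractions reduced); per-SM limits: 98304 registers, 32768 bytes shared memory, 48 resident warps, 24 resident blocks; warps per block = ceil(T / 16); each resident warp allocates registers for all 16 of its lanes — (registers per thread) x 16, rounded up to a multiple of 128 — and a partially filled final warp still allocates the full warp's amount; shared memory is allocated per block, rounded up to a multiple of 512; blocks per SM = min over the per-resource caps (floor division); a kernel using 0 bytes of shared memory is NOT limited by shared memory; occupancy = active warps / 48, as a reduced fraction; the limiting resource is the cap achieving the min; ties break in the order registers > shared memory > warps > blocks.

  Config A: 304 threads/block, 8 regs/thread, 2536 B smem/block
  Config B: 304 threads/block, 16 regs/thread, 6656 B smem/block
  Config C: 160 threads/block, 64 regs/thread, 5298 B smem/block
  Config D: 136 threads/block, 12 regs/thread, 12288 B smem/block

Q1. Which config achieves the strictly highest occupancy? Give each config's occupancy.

occupancies: A 19/24, B 19/24, C 5/6, D 3/8

Answer: C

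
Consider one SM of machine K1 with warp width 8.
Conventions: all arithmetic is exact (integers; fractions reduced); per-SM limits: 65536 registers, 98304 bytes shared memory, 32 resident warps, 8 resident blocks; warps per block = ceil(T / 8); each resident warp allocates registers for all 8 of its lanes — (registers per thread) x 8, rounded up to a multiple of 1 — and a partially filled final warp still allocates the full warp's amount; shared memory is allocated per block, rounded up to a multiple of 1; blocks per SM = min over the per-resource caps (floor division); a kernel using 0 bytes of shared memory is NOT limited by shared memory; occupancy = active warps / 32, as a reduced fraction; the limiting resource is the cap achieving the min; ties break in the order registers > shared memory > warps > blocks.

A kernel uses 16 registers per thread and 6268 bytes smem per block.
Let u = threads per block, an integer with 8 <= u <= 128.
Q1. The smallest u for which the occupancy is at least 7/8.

Answer: u = 25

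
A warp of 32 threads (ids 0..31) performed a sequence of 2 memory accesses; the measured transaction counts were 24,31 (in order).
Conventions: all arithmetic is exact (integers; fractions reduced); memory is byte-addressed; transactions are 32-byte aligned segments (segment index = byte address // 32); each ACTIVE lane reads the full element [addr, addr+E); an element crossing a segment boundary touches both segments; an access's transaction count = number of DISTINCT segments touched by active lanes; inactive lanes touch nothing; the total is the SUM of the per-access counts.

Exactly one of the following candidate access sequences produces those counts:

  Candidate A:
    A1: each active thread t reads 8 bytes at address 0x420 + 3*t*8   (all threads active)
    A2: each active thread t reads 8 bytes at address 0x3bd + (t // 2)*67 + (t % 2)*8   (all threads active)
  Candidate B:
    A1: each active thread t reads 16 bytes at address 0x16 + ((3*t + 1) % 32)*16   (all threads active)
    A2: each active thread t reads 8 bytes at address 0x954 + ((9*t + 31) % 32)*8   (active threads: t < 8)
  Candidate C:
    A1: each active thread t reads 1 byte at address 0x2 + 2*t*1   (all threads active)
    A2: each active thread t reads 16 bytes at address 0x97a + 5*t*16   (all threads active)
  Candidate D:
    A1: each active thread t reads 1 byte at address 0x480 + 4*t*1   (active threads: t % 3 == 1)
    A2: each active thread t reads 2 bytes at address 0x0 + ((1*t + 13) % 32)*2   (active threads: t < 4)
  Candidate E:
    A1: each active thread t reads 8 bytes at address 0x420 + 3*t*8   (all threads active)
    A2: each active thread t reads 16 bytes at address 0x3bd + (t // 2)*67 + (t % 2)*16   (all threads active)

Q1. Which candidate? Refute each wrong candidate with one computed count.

A: A2 gives 22 transactions, not 31
B: A1 gives 17 transactions, not 24
C: A1 gives 3 transactions, not 24
D: A1 gives 4 transactions, not 24
E: all counts match (24,31)

Answer: E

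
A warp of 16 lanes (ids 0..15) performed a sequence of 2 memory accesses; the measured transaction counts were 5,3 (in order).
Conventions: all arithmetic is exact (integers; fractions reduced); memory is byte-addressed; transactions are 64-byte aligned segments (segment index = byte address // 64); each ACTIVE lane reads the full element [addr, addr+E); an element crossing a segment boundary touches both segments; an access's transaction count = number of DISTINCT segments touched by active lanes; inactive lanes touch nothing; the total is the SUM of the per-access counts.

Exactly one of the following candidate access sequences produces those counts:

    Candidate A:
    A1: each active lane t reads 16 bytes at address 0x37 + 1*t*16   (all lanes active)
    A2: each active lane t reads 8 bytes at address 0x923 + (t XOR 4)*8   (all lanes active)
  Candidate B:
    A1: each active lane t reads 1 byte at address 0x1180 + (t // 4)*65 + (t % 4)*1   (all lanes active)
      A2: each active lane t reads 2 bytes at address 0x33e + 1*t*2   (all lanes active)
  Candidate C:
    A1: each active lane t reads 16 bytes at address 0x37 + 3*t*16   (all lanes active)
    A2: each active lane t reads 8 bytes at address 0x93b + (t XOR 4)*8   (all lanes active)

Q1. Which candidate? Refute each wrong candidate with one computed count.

B: A1 gives 4 transactions, not 5
C: A1 gives 13 transactions, not 5
A: all counts match (5,3)

Answer: A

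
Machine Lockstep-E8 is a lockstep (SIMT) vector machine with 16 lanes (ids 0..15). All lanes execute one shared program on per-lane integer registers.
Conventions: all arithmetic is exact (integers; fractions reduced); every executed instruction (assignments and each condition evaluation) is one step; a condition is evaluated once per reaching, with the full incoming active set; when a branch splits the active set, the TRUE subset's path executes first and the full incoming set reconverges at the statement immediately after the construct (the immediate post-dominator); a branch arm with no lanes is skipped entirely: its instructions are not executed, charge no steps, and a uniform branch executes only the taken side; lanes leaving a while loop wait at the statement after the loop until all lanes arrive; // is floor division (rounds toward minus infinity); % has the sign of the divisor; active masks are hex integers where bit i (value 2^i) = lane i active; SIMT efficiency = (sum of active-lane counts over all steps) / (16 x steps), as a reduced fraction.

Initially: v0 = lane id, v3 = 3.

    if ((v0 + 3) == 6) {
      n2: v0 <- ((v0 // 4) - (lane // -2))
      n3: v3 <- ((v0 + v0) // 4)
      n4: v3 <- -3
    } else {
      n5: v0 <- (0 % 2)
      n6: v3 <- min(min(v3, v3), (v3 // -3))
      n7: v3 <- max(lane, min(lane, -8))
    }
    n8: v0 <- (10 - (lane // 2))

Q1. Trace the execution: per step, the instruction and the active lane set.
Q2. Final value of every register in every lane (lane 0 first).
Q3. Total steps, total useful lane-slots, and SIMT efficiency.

step 0: eval ((v0 + 3) == 6)         0xffff
step 1: v0 <- ((v0 // 4) - (lane // -2)) 0x0008
step 2: v3 <- ((v0 + v0) // 4)       0x0008
step 3: v3 <- -3                     0x0008
step 4: v0 <- (0 % 2)                0xfff7
step 5: v3 <- min(min(v3, v3), (v3 // -3)) 0xfff7
step 6: v3 <- max(lane, min(lane, -8)) 0xfff7
step 7: v0 <- (10 - (lane // 2))     0xffff

Answer: 8 steps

v0: 10,10,9,9,8,8,7,7,6,6,5,5,4,4,3,3
v3: 0,1,2,-3,4,5,6,7,8,9,10,11,12,13,14,15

steps = 8; useful = 80; efficiency = 80/128 = 5/8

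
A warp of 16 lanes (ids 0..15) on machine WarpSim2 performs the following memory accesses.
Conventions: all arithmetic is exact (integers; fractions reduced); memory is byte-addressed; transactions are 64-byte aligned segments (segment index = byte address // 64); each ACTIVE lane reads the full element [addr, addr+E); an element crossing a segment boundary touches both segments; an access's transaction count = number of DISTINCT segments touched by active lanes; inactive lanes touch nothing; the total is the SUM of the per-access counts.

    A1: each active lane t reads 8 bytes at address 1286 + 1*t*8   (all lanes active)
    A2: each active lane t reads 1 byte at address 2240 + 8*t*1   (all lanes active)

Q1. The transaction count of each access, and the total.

A1: 3 transactions
A2: 2 transactions

Answer: 3,2; total 5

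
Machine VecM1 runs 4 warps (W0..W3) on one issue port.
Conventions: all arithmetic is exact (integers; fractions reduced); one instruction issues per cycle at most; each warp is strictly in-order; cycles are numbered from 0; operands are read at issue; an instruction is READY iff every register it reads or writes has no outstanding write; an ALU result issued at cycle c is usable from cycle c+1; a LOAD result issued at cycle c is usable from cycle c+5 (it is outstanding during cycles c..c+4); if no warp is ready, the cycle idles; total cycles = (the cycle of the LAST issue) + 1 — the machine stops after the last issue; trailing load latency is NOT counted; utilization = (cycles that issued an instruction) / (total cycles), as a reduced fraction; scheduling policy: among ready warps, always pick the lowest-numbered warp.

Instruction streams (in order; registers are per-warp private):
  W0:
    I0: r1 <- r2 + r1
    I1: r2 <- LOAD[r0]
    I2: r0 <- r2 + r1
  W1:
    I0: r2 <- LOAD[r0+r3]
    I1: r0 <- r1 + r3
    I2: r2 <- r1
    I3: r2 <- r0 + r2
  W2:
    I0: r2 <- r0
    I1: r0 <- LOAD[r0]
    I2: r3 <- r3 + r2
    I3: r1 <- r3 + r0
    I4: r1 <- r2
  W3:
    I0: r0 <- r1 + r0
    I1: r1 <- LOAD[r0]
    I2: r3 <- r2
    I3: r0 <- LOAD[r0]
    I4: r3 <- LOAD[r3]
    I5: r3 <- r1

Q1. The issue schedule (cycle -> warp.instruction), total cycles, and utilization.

cycle 0: W0.I0
cycle 1: W0.I1
cycle 2: W1.I0
cycle 3: W1.I1
cycle 4: W2.I0
cycle 5: W2.I1
cycle 6: W0.I2
cycle 7: W1.I2
cycle 8: W1.I3
cycle 9: W2.I2
cycle 10: W2.I3
cycle 11: W2.I4
cycle 12: W3.I0
cycle 13: W3.I1
cycle 14: W3.I2
cycle 15: W3.I3
cycle 16: W3.I4
cycle 17: idle
cycle 18: idle
cycle 19: idle
cycle 20: idle
cycle 21: W3.I5

Answer: 22 cycles, utilization 9/11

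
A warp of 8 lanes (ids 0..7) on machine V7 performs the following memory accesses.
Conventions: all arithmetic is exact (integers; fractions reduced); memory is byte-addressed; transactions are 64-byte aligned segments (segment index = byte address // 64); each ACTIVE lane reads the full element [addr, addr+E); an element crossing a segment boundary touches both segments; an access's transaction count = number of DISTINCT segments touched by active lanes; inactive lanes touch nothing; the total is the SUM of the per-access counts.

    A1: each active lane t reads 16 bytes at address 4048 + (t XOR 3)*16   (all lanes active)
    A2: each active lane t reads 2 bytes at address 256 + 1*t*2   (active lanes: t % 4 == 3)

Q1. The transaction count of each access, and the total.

A1: 3 transactions
A2: 1 transaction

Answer: 3,1; total 4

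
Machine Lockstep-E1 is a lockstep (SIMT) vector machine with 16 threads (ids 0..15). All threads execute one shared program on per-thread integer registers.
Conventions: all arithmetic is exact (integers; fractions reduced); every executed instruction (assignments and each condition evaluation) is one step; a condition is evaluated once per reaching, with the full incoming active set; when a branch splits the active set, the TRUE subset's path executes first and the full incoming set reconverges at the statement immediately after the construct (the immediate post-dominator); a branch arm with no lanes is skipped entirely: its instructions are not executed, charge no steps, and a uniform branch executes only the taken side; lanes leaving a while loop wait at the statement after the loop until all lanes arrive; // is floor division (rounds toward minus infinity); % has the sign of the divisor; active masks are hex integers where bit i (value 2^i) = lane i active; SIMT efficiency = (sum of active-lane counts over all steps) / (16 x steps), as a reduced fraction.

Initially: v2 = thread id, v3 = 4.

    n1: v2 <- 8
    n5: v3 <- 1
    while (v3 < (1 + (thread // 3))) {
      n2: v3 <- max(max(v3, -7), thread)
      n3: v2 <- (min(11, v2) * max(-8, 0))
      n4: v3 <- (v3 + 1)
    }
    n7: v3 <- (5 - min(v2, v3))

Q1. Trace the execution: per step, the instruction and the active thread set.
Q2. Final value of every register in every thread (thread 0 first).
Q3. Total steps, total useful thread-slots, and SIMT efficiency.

step 0: v2 <- 8                      0xffff
step 1: v3 <- 1                      0xffff
step 2: eval (v3 < (1 + (thread // 3))) 0xffff
step 3: v3 <- max(max(v3, -7), thread) 0xfff8
step 4: v2 <- (min(11, v2) * max(-8, 0)) 0xfff8
step 5: v3 <- (v3 + 1)               0xfff8
step 6: eval (v3 < (1 + (thread // 3))) 0xfff8
step 7: v3 <- (5 - min(v2, v3))      0xffff

Answer: 8 steps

v2: 8,8,8,0,0,0,0,0,0,0,0,0,0,0,0,0
v3: 4,4,4,5,5,5,5,5,5,5,5,5,5,5,5,5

steps = 8; useful = 116; efficiency = 116/128 = 29/32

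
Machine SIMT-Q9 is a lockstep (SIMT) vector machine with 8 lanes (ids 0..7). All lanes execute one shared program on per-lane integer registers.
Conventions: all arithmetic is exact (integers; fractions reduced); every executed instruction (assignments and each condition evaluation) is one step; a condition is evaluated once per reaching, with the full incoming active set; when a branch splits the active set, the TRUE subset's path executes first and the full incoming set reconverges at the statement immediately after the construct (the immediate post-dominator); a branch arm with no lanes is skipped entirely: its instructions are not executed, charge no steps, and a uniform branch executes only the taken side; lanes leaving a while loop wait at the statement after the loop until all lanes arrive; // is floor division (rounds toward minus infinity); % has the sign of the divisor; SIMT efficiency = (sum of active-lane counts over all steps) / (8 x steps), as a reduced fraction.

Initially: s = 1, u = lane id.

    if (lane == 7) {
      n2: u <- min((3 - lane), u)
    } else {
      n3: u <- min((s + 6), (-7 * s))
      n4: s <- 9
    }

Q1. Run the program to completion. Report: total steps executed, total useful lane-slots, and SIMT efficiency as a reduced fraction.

Answer: 4 steps, 23 useful, 23/32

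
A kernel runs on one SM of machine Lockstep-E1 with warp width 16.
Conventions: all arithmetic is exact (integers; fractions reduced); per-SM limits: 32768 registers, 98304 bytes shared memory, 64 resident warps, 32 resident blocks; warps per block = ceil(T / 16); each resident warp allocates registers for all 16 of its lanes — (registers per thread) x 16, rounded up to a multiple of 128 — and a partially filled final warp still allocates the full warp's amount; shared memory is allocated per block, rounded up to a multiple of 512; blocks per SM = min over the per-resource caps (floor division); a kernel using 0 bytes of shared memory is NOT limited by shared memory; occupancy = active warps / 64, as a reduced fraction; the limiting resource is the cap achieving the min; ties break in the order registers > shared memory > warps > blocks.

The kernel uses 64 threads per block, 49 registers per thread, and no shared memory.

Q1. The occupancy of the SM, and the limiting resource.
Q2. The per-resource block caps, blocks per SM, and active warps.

Answer: occupancy 9/16, limited by registers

registers: 9 blocks
shared memory: no limit (kernel uses none)
warps: 16 blocks
blocks: 32 blocks

Answer: 9 blocks, 36 active warps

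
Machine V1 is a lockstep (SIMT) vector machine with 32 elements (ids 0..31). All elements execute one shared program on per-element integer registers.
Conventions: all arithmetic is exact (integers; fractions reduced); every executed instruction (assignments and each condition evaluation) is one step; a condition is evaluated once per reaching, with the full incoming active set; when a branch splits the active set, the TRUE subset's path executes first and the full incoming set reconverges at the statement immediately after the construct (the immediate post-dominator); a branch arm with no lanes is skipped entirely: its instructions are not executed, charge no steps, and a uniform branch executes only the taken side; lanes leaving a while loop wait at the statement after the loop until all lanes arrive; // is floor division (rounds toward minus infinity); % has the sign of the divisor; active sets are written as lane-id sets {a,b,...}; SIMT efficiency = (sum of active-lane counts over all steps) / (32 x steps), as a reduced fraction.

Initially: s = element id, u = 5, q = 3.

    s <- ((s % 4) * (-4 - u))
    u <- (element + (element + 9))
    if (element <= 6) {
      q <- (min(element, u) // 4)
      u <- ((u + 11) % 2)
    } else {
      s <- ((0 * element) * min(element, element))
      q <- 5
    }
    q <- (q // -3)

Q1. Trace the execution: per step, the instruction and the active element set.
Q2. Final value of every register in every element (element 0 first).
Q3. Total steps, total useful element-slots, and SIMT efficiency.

step 0: s <- ((s % 4) * (-4 - u))    {0,1,2,3,4,5,6,7,8,9,10,11,12,13,14,15,16,17,18,19,20,21,22,23,24,25,26,27,28,29,30,31}
step 1: u <- (element + (element + 9)) {0,1,2,3,4,5,6,7,8,9,10,11,12,13,14,15,16,17,18,19,20,21,22,23,24,25,26,27,28,29,30,31}
step 2: eval (element <= 6)          {0,1,2,3,4,5,6,7,8,9,10,11,12,13,14,15,16,17,18,19,20,21,22,23,24,25,26,27,28,29,30,31}
step 3: q <- (min(element, u) // 4)  {0,1,2,3,4,5,6}
step 4: u <- ((u + 11) % 2)          {0,1,2,3,4,5,6}
step 5: s <- ((0 * element) * min(element, element)) {7,8,9,10,11,12,13,14,15,16,17,18,19,20,21,22,23,24,25,26,27,28,29,30,31}
step 6: q <- 5                       {7,8,9,10,11,12,13,14,15,16,17,18,19,20,21,22,23,24,25,26,27,28,29,30,31}
step 7: q <- (q // -3)               {0,1,2,3,4,5,6,7,8,9,10,11,12,13,14,15,16,17,18,19,20,21,22,23,24,25,26,27,28,29,30,31}

Answer: 8 steps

s: 0,-9,-18,-27,0,-9,-18,0,0,0,0,0,0,0,0,0,0,0,0,0,0,0,0,0,0,0,0,0,0,0,0,0
u: 0,0,0,0,0,0,0,23,25,27,29,31,33,35,37,39,41,43,45,47,49,51,53,55,57,59,61,63,65,67,69,71
q: 0,0,0,0,-1,-1,-1,-2,-2,-2,-2,-2,-2,-2,-2,-2,-2,-2,-2,-2,-2,-2,-2,-2,-2,-2,-2,-2,-2,-2,-2,-2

steps = 8; useful = 192; efficiency = 192/256 = 3/4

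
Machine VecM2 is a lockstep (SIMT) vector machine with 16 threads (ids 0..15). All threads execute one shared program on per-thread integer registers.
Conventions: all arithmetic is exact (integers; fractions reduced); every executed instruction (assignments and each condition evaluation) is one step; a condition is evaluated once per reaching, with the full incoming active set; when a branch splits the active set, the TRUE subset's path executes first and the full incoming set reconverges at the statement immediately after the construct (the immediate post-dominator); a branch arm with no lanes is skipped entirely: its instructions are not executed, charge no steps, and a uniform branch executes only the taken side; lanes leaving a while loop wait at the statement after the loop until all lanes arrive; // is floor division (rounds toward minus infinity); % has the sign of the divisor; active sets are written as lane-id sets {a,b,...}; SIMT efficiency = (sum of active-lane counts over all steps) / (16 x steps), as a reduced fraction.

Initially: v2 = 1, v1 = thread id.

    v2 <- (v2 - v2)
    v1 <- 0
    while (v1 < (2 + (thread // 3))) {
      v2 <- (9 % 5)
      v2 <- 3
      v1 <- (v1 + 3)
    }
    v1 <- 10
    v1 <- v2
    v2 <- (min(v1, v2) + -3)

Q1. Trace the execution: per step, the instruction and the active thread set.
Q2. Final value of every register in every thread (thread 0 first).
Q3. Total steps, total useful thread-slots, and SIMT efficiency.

step 0: v2 <- (v2 - v2)              {0,1,2,3,4,5,6,7,8,9,10,11,12,13,14,15}
step 1: v1 <- 0                      {0,1,2,3,4,5,6,7,8,9,10,11,12,13,14,15}
step 2: eval (v1 < (2 + (thread // 3))) {0,1,2,3,4,5,6,7,8,9,10,11,12,13,14,15}
step 3: v2 <- (9 % 5)                {0,1,2,3,4,5,6,7,8,9,10,11,12,13,14,15}
step 4: v2 <- 3                      {0,1,2,3,4,5,6,7,8,9,10,11,12,13,14,15}
step 5: v1 <- (v1 + 3)               {0,1,2,3,4,5,6,7,8,9,10,11,12,13,14,15}
step 6: eval (v1 < (2 + (thread // 3))) {0,1,2,3,4,5,6,7,8,9,10,11,12,13,14,15}
step 7: v2 <- (9 % 5)                {6,7,8,9,10,11,12,13,14,15}
step 8: v2 <- 3                      {6,7,8,9,10,11,12,13,14,15}
step 9: v1 <- (v1 + 3)               {6,7,8,9,10,11,12,13,14,15}
step 10: eval (v1 < (2 + (thread // 3))) {6,7,8,9,10,11,12,13,14,15}
step 11: v2 <- (9 % 5)                {15}
step 12: v2 <- 3                      {15}
step 13: v1 <- (v1 + 3)               {15}
step 14: eval (v1 < (2 + (thread // 3))) {15}
step 15: v1 <- 10                     {0,1,2,3,4,5,6,7,8,9,10,11,12,13,14,15}
step 16: v1 <- v2                     {0,1,2,3,4,5,6,7,8,9,10,11,12,13,14,15}
step 17: v2 <- (min(v1, v2) + -3)     {0,1,2,3,4,5,6,7,8,9,10,11,12,13,14,15}

Answer: 18 steps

v2: 0,0,0,0,0,0,0,0,0,0,0,0,0,0,0,0
v1: 3,3,3,3,3,3,3,3,3,3,3,3,3,3,3,3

steps = 18; useful = 204; efficiency = 204/288 = 17/24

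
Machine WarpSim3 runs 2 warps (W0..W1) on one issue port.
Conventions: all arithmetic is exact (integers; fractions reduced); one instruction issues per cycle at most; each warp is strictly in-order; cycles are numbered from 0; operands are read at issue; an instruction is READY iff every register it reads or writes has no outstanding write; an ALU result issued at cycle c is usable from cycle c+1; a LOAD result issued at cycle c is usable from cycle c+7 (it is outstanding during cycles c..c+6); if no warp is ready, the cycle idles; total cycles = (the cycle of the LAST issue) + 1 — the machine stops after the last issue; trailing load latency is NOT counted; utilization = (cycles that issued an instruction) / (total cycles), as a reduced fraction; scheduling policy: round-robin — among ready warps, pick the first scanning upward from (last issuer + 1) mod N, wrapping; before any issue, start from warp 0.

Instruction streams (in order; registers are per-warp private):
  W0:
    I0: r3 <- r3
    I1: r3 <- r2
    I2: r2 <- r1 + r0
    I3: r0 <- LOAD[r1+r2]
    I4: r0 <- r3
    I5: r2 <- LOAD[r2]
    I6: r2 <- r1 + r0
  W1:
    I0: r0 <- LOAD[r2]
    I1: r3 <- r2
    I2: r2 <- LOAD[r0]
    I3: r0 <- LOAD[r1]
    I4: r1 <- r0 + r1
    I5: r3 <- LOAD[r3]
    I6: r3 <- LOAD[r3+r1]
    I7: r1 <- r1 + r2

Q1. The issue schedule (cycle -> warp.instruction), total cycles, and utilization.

cycle 0: W0.I0
cycle 1: W1.I0
cycle 2: W0.I1
cycle 3: W1.I1
cycle 4: W0.I2
cycle 5: W0.I3
cycle 6: idle
cycle 7: idle
cycle 8: W1.I2
cycle 9: W1.I3
cycle 10: idle
cycle 11: idle
cycle 12: W0.I4
cycle 13: W0.I5
cycle 14: idle
cycle 15: idle
cycle 16: W1.I4
cycle 17: W1.I5
cycle 18: idle
cycle 19: idle
cycle 20: W0.I6
cycle 21: idle
cycle 22: idle
cycle 23: idle
cycle 24: W1.I6
cycle 25: W1.I7

Answer: 26 cycles, utilization 15/26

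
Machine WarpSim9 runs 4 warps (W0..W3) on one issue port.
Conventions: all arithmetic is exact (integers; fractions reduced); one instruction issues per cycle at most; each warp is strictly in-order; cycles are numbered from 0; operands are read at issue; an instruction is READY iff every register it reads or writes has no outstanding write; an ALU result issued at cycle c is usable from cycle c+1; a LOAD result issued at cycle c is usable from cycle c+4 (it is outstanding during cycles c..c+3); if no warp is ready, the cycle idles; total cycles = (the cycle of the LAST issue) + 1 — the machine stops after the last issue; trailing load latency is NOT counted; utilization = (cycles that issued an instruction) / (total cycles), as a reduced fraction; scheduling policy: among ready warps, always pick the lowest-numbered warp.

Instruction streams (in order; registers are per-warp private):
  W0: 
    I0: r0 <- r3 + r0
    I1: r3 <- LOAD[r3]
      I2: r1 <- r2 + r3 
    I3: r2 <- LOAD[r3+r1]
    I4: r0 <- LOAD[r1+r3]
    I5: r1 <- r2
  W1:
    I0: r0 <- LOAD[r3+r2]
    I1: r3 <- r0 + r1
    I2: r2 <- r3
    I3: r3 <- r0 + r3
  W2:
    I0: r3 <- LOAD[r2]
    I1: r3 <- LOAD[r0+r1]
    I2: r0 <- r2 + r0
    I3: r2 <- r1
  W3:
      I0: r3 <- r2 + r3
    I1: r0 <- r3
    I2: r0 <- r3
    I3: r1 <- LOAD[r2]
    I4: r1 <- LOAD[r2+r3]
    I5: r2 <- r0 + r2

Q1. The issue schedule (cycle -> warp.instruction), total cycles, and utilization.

cycle 0: W0.I0
cycle 1: W0.I1
cycle 2: W1.I0
cycle 3: W2.I0
cycle 4: W3.I0
cycle 5: W0.I2
cycle 6: W0.I3
cycle 7: W0.I4
cycle 8: W1.I1
cycle 9: W1.I2
cycle 10: W0.I5
cycle 11: W1.I3
cycle 12: W2.I1
cycle 13: W2.I2
cycle 14: W2.I3
cycle 15: W3.I1
cycle 16: W3.I2
cycle 17: W3.I3
cycle 18: idle
cycle 19: idle
cycle 20: idle
cycle 21: W3.I4
cycle 22: W3.I5

Answer: 23 cycles, utilization 20/23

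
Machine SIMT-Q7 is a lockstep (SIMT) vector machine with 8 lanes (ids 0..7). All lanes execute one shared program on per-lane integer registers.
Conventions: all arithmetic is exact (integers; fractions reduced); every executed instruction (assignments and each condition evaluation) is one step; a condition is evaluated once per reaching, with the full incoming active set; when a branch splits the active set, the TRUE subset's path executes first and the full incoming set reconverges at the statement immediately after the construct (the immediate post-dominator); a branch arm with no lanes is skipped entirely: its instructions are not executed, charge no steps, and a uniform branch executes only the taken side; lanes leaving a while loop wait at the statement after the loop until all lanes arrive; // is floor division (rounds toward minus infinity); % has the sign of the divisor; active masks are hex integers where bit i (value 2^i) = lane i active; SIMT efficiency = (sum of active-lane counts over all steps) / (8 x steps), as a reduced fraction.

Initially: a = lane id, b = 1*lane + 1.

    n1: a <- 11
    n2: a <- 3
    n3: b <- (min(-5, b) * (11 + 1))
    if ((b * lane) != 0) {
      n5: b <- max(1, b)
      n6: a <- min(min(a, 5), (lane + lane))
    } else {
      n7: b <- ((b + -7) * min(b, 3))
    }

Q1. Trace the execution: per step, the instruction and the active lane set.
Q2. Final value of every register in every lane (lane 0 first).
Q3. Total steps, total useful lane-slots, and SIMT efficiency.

step 0: a <- 11                      0xff
step 1: a <- 3                       0xff
step 2: b <- (min(-5, b) * (11 + 1)) 0xff
step 3: eval ((b * lane) != 0)       0xff
step 4: b <- max(1, b)               0xfe
step 5: a <- min(min(a, 5), (lane + lane)) 0xfe
step 6: b <- ((b + -7) * min(b, 3))  0x01

Answer: 7 steps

a: 3,2,3,3,3,3,3,3
b: 4020,1,1,1,1,1,1,1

steps = 7; useful = 47; efficiency = 47/56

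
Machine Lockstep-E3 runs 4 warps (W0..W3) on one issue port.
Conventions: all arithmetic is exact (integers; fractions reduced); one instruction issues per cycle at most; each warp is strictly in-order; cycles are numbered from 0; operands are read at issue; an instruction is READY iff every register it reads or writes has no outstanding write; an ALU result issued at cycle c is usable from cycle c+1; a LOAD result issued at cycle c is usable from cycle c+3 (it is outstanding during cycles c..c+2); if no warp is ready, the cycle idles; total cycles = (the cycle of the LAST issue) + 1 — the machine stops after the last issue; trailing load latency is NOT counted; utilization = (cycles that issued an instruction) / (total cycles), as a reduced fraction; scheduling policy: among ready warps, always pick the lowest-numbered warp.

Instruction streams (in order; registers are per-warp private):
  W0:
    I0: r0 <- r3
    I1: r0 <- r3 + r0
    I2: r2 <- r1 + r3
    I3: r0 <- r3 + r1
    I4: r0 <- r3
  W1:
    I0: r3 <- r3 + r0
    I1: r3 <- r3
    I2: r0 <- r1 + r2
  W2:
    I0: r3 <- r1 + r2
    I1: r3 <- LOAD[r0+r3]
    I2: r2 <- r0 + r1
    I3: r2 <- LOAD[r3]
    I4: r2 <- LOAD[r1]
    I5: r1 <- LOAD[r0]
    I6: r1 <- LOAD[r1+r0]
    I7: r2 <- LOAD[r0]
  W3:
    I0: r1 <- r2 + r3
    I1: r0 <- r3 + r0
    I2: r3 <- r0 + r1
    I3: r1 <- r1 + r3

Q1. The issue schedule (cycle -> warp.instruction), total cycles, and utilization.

cycle 0: W0.I0
cycle 1: W0.I1
cycle 2: W0.I2
cycle 3: W0.I3
cycle 4: W0.I4
cycle 5: W1.I0
cycle 6: W1.I1
cycle 7: W1.I2
cycle 8: W2.I0
cycle 9: W2.I1
cycle 10: W2.I2
cycle 11: W3.I0
cycle 12: W2.I3
cycle 13: W3.I1
cycle 14: W3.I2
cycle 15: W2.I4
cycle 16: W2.I5
cycle 17: W3.I3
cycle 18: idle
cycle 19: W2.I6
cycle 20: W2.I7

Answer: 21 cycles, utilization 20/21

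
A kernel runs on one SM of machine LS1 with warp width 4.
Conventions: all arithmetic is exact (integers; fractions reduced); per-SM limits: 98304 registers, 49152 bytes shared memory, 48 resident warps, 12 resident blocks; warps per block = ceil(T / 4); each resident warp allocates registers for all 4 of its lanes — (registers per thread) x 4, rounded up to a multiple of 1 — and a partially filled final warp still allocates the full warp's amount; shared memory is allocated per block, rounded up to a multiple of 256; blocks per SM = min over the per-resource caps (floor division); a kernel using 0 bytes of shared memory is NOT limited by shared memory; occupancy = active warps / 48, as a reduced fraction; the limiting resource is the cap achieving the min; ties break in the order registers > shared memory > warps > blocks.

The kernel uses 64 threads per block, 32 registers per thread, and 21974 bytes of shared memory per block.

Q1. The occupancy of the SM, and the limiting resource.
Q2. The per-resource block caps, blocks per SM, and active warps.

Answer: occupancy 2/3, limited by shared memory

registers: 48 blocks
shared memory: 2 blocks
warps: 3 blocks
blocks: 12 blocks

Answer: 2 blocks, 32 active warps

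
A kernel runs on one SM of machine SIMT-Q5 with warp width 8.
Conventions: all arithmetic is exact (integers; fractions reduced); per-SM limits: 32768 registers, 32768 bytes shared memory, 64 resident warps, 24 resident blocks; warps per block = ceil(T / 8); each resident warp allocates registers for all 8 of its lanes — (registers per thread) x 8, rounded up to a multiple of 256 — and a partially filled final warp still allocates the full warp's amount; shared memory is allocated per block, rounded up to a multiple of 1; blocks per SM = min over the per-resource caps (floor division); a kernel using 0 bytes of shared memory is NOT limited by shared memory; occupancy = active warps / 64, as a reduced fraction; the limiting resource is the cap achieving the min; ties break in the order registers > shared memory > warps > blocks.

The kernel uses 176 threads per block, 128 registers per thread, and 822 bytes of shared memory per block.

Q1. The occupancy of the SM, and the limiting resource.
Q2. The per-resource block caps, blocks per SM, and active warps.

Answer: occupancy 11/32, limited by registers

registers: 1 block
shared memory: 39 blocks
warps: 2 blocks
blocks: 24 blocks

Answer: 1 block, 22 active warps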